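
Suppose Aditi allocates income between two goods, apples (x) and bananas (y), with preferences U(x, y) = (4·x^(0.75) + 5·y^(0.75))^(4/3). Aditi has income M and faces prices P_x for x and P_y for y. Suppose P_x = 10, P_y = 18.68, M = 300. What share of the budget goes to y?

MRS = MU_x/MU_y = (4/5)·(y/x)^(0.25). Set equal to P_x/P_y.
Hence y/x = ((5/4)·P_x/P_y)^(1/(0.25)), i.e. raised to the 4 power.
With the ratio pinned down, the budget gives x* = M/(P_x + P_y·(y/x)) and y* = (y/x)·x*.
Numerically y/x = 0.200508, so x* = 300/(10 + 18.68·0.200508) = 21.8253 and y* = 0.200508·21.8253 = 4.3762.
Expenditure on y: 18.68·4.3762 = 81.7467; share = 0.2725.

share on y = 0.2725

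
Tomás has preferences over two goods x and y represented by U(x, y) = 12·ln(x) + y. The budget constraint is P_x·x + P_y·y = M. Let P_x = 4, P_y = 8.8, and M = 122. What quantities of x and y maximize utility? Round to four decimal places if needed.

x* = 26.4, y* = 1.8636

MU_x = 12/x, MU_y = 1. Tangency: 12/x = P_x/P_y.
So x*(P_x,P_y) = 12·P_y/P_x, independent of income; and y* = (M − 12·P_y)/P_y.
At the given prices: x* = 12·8.8/4 = 26.4, and y* = 1.8636.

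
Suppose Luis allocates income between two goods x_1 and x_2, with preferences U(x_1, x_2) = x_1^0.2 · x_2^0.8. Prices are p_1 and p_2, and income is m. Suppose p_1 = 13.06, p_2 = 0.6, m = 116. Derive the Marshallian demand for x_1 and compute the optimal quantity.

Tangency: MRS = (1/4)·x_2/x_1 = p_1/p_2.
Rearranging, p_2·x_2 = 4·p_1·x_1. Substituting into the budget gives p_1·x_1·(1 + 4) = m.
Demand: x_1*(p_1,p_2,m) = 0.2·m/p_1 and x_2* = 0.8·m/p_2.
At p_1=13.06, p_2=0.6, m=116: x_1* = 0.2·116/13.06 = 1.7764.

x_1* = 1.7764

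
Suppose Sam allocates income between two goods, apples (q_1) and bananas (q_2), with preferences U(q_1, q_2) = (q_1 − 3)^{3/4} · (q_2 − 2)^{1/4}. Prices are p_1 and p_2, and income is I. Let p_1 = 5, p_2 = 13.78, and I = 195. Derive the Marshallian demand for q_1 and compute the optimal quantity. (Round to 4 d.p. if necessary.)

q_1* = 25.866

Discretionary income = 195 − 3·5 − 2·13.78 = 152.44; q_1* = 3 + 0.75·152.44/5 = 25.866.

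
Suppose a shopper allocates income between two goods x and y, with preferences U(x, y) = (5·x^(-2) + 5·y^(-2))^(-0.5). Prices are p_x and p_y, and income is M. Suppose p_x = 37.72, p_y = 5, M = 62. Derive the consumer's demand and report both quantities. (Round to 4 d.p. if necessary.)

x* = 1.3045, y* = 2.5585

MU_x ∝ 5·x^(-3), MU_y ∝ 5·y^(-3), so MRS = (y/x)^(3) = p_x/p_y.
Hence y/x = (p_x/p_y)^(1/(3)), i.e. raised to the 1/3 power.
Substitute y = (y/x)·x into the budget: x* = M/(p_x + p_y·(y/x)).
Numerically y/x = 1.961254, so x* = 62/(37.72 + 5·1.961254) = 1.3045 and y* = 1.961254·1.3045 = 2.5585.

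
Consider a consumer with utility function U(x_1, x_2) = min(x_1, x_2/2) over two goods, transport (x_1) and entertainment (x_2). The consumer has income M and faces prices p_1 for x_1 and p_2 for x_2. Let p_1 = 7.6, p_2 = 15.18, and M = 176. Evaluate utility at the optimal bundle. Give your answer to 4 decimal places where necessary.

Leontief preferences: the optimum is at the kink where x_1/1 = x_2/2, i.e. x_2 = 2·x_1.
Budget: p_1·x_1 + p_2·2·x_1 = M, so (p_1 + 2·p_2)·x_1 = M.
Demand: x_1*(p_1,p_2,M) = M/(p_1 + 2·p_2), x_2* = 2·M/(p_1 + 2·p_2).
Here 7.6 + 2·15.18 = 37.96, giving x_1* = 4.6365 and x_2* = 9.2729.
Utility at the optimum: U(4.6365, 9.2729) = 4.6365.

V = 4.6365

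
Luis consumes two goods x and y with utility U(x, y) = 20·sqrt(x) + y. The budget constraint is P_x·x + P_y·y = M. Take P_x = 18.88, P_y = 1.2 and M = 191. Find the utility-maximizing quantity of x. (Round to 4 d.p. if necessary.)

x* = 0.404

Plugging in: x* = (10·1.2/18.88)² = 0.404.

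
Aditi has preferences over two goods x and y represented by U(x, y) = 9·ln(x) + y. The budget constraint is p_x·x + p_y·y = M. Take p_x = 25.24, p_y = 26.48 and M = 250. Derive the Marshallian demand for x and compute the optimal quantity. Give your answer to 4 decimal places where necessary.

MU_x = 9/x, MU_y = 1. Tangency: 9/x = p_x/p_y.
So x*(p_x,p_y) = 9·p_y/p_x, independent of income; and y* = (M − 9·p_y)/p_y.
At the given prices: x* = 9·26.48/25.24 = 9.4422.

x* = 9.4422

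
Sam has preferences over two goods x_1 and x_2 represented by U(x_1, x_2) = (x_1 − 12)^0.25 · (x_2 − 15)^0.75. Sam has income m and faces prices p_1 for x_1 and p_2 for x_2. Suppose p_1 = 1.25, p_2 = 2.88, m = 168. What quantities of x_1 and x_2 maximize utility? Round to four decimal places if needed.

MRS = (1/3)·(x_2−15)/(x_1−12). Tangency with p_1/p_2 gives x_2−15 = 3·(p_1/p_2)·(x_1−12).
After buying the subsistence bundle (12, 15), a share 0.25 of the remaining income goes to x_1: x_1* = 12 + 0.25·(m − 12p_1 − 15p_2)/p_1.
Discretionary income = 168 − 12·1.25 − 15·2.88 = 109.8; x_1* = 12 + 0.25·109.8/1.25 = 33.96; x_2* = 15 + 0.75·109.8/2.88 = 43.5938.

x_1* = 33.96, x_2* = 43.5938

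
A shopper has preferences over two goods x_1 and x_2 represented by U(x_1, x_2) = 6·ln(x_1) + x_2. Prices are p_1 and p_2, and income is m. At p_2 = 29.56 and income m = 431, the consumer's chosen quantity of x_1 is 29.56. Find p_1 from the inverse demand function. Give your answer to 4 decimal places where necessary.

Set MRS = p_1/p_2: (6/x_1)/1 = p_1/p_2.
So x_1*(p_1,p_2) = 6·p_2/p_1, independent of income; and x_2* = (m − 6·p_2)/p_2.
Set x_1* = 29.56 in the demand function and solve for p_1: p_1 = 6.

p_1 = 6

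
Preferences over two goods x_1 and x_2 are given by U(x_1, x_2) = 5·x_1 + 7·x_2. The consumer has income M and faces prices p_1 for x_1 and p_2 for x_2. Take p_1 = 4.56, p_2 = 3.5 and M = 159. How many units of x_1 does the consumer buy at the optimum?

x_1* = 0

Linear utility — the consumer picks whichever good has higher MU/price: 5/4.56 = 1.0965 vs 7/3.5 = 2.
x_2 gives more utility per dollar, so spend all income on x_2: x_2* = M/p_2, x_1* = 0.
Numerically: x_1* = 0, x_2* = 45.4286.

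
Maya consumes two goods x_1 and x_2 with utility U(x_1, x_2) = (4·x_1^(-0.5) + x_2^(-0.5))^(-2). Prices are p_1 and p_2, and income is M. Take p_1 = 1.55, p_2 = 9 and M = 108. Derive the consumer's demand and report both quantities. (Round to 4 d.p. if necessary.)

From the CES first-order condition, 4·(x_2/x_1)^(1.5) = p_1/p_2.
Solve for the ratio: x_2/x_1 = [(1/4)·p_1/p_2]^(2/3).
With the ratio pinned down, the budget gives x_1* = M/(p_1 + p_2·(x_2/x_1)) and x_2* = (x_2/x_1)·x_1*.
Numerically x_2/x_1 = 0.122844, so x_1* = 108/(1.55 + 9·0.122844) = 40.6689 and x_2* = 0.122844·40.6689 = 4.9959.

x_1* = 40.6689, x_2* = 4.9959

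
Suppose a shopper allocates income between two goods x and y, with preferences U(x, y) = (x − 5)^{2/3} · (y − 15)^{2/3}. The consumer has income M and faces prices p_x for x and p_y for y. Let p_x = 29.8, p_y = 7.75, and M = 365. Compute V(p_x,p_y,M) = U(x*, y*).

V = 4.8771

MRS = (y−15)/(x−5). Tangency with p_x/p_y gives y−15 = (p_x/p_y)·(x−5).
Substituting into the budget: x* = 5 + 0.5·(M − 5·p_x − 15·p_y)/p_x, and y* = 15 + 0.5·(…)/p_y.
Discretionary income = 365 − 5·29.8 − 15·7.75 = 99.75; x* = 5 + 0.5·99.75/29.8 = 6.6737; y* = 15 + 0.5·99.75/7.75 = 21.4355.
Utility at the optimum: U(6.6737, 21.4355) = 4.8771.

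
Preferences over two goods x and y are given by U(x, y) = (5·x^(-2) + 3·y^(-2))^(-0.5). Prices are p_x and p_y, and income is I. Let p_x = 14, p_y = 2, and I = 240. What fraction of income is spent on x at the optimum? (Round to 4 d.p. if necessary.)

share on x = 0.8127

MU_x ∝ 5·x^(-3), MU_y ∝ 3·y^(-3), so MRS = (5/3)·(y/x)^(3) = p_x/p_y.
Solve for the ratio: y/x = [(3/5)·p_x/p_y]^(1/3).
Substitute y = (y/x)·x into the budget: x* = I/(p_x + p_y·(y/x)).
Numerically y/x = 1.613429, so x* = 240/(14 + 2·1.613429) = 13.9317 and y* = 1.613429·13.9317 = 22.4779.
Expenditure on x: 14·13.9317 = 195.0443; share = 0.8127.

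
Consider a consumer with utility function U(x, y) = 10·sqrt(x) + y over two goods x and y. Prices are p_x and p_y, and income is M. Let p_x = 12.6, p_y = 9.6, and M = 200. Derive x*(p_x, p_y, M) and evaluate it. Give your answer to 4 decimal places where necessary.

Set MRS = p_x/p_y: 5·x^(−1/2) = p_x/p_y.
Solve: √x = 5·p_y/p_x, so x*(p_x,p_y) = (5·p_y/p_x)², and y* = (M − p_x·x*)/p_y.
Plugging in: x* = (5·9.6/12.6)² = 14.5125.

x* = 14.5125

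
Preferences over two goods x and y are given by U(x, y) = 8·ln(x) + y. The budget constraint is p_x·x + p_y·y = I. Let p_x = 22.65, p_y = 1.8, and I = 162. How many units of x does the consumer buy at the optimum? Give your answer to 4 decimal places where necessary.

x* = 0.6358

Set MRS = p_x/p_y: (8/x)/1 = p_x/p_y.
So x*(p_x,p_y) = 8·p_y/p_x, independent of income; and y* = (I − 8·p_y)/p_y.
At the given prices: x* = 8·1.8/22.65 = 0.6358.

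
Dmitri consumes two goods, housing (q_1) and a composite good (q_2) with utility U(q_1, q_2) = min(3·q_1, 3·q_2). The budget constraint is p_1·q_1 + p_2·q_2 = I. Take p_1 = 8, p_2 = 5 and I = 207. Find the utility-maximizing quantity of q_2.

q_2* = 15.9231

Leontief preferences: the optimum is at the kink where q_1/3 = q_2/3, i.e. q_2 = q_1.
Budget: p_1·q_1 + p_2·q_1 = I, so (3·p_1 + 3·p_2)·q_1 = 3·I.
Demand: q_1*(p_1,p_2,I) = 3·I/(3·p_1 + 3·p_2), q_2* = 3·I/(3·p_1 + 3·p_2).
Here 3·8 + 3·5 = 39, giving q_2* = 15.9231.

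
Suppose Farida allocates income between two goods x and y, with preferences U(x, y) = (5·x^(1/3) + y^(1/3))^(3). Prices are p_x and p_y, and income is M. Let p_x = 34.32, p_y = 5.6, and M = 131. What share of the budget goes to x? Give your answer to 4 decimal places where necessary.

share on x = 0.8187

Numerically y/x = 1.357013, so x* = 131/(34.32 + 5.6·1.357013) = 3.1251 and y* = 1.357013·3.1251 = 4.2407.
Expenditure on x: 34.32·3.1251 = 107.2519; share = 0.8187.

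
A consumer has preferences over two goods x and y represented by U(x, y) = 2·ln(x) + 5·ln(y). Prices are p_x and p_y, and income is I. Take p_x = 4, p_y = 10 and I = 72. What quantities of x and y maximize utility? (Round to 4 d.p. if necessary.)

At p_x=4, p_y=10, I=72: x* = 2/7·72/4 = 5.1429, y* = 5.1429.

x* = 5.1429, y* = 5.1429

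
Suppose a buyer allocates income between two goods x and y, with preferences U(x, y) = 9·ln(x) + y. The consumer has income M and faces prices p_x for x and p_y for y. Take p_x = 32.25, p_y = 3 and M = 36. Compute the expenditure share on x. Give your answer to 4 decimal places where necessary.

Set MRS = p_x/p_y: (9/x)/1 = p_x/p_y.
So x*(p_x,p_y) = 9·p_y/p_x, independent of income; and y* = (M − 9·p_y)/p_y.
At the given prices: x* = 9·3/32.25 = 0.8372, and y* = 3.
Expenditure on x: 32.25·0.8372 = 27; share = 0.75.

share on x = 0.75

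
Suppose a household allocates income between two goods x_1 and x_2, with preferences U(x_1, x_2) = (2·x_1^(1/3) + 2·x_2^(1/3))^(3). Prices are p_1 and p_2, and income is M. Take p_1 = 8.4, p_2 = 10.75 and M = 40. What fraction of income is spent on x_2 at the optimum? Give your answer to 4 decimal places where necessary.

From the CES first-order condition, (x_2/x_1)^(2/3) = p_1/p_2.
Solve for the ratio: x_2/x_1 = [p_1/p_2]^(1.5).
Substitute x_2 = (x_2/x_1)·x_1 into the budget: x_1* = M/(p_1 + p_2·(x_2/x_1)).
Numerically x_2/x_1 = 0.690727, so x_1* = 40/(8.4 + 10.75·0.690727) = 2.5276 and x_2* = 0.690727·2.5276 = 1.7459.
Expenditure on x_2: 10.75·1.7459 = 18.7682; share = 0.4692.

share on x_2 = 0.4692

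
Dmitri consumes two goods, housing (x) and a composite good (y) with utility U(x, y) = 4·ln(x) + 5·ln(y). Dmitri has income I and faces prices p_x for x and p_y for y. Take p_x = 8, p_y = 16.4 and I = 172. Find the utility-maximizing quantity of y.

y* = 5.8266

The MRS is (4/5)·y/x. Set MRS = p_x/p_y.
Rearranging, p_y·y = (5/4)·p_x·x. Substituting into the budget gives p_x·x·(1 + (5/4)) = I.
Demand: x*(p_x,p_y,I) = 4/9·I/p_x and y* = 5/9·I/p_y.
At p_x=8, p_y=16.4, I=172: y* = 5/9·172/16.4 = 5.8266.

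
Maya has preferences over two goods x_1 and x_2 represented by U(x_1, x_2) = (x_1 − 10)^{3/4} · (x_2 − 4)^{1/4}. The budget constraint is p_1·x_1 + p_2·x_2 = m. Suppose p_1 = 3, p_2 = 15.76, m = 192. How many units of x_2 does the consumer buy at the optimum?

Let x_1' = x_1−10, x_2' = x_2−4. MRS = 3·x_2'/x_1' = p_1/p_2.
After buying the subsistence bundle (10, 4), a share 0.75 of the remaining income goes to x_1: x_1* = 10 + 0.75·(m − 10p_1 − 4p_2)/p_1.
Discretionary income = 192 − 10·3 − 4·15.76 = 98.96; x_2* = 4 + 0.25·98.96/15.76 = 5.5698.

x_2* = 5.5698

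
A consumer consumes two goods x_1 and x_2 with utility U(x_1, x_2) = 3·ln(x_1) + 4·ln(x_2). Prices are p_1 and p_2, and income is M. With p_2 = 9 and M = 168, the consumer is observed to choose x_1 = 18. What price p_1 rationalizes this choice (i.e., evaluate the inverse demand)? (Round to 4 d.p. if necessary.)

The MRS is (3/4)·x_2/x_1. Set MRS = p_1/p_2.
So 3·p_2·x_2 = 4·p_1·x_1; combined with the budget, a share 3/7 of income goes to x_1.
Demand: x_1*(p_1,p_2,M) = 3/7·M/p_1 and x_2* = 4/7·M/p_2.
Set x_1* = 18 in the demand function and solve for p_1: p_1 = 4.

p_1 = 4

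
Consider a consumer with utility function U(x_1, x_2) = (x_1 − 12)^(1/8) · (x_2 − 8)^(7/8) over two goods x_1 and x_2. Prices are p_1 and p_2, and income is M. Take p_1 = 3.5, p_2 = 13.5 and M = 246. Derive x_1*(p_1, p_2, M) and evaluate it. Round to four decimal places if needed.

Let x_1' = x_1−12, x_2' = x_2−8. MRS = (1/7)·x_2'/x_1' = p_1/p_2.
After buying the subsistence bundle (12, 8), a share 0.125 of the remaining income goes to x_1: x_1* = 12 + 0.125·(M − 12p_1 − 8p_2)/p_1.
Discretionary income = 246 − 12·3.5 − 8·13.5 = 96; x_1* = 12 + 0.125·96/3.5 = 15.4286.

x_1* = 15.4286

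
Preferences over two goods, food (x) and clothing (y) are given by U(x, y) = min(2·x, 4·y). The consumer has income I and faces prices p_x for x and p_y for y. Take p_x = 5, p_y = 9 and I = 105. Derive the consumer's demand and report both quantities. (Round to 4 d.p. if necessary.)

With perfect complements, no substitution: consume in ratio x:y = 4:2.
Budget: p_x·x + p_y·(1/2)·x = I, so (4·p_x + 2·p_y)·x = 4·I.
Demand: x*(p_x,p_y,I) = 4·I/(4·p_x + 2·p_y), y* = 2·I/(4·p_x + 2·p_y).
Here 4·5 + 2·9 = 38, giving x* = 11.0526 and y* = 5.5263.

x* = 11.0526, y* = 5.5263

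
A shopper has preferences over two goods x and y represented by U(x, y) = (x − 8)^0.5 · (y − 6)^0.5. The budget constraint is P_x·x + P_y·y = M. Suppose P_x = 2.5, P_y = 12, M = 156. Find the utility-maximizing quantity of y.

This is Cobb-Douglas in (x−8, y−6): tangency gives 0.5·P_y·(y−6) = 0.5·P_x·(x−8).
After buying the subsistence bundle (8, 6), a share 0.5 of the remaining income goes to x: x* = 8 + 0.5·(M − 8P_x − 6P_y)/P_x.
Discretionary income = 156 − 8·2.5 − 6·12 = 64; y* = 6 + 0.5·64/12 = 8.6667.

y* = 8.6667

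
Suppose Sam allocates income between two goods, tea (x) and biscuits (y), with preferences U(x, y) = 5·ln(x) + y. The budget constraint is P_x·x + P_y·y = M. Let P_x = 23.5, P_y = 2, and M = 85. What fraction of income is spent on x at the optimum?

Set MRS = P_x/P_y: (5/x)/1 = P_x/P_y.
So x*(P_x,P_y) = 5·P_y/P_x, independent of income; and y* = (M − 5·P_y)/P_y.
At the given prices: x* = 5·2/23.5 = 0.4255, and y* = 37.5.
Expenditure on x: 23.5·0.4255 = 10; share = 0.1176.

share on x = 0.1176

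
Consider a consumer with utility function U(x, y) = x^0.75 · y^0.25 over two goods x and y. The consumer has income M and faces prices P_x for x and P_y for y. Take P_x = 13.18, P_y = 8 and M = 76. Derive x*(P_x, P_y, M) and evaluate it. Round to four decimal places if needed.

Tangency: MRS = 3·y/x = P_x/P_y.
So 0.75·P_y·y = 0.25·P_x·x; combined with the budget, a share 0.75 of income goes to x.
Demand: x*(P_x,P_y,M) = 0.75·M/P_x and y* = 0.25·M/P_y.
At P_x=13.18, P_y=8, M=76: x* = 0.75·76/13.18 = 4.3247.

x* = 4.3247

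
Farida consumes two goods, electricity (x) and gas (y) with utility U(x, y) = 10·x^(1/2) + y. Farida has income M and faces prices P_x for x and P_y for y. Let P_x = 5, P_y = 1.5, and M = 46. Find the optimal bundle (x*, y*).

Utility is quasi-linear in y; the FOC for x is 5/√x = P_x/P_y.
Solve: √x = 5·P_y/P_x, so x*(P_x,P_y) = (5·P_y/P_x)², and y* = (M − P_x·x*)/P_y.
Plugging in: x* = (5·1.5/5)² = 2.25, y* = 23.1667.

x* = 2.25, y* = 23.1667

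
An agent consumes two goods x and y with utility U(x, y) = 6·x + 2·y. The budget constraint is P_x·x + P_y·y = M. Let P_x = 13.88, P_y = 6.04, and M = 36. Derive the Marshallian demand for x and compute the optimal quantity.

Perfect substitutes: compare marginal utility per dollar. 6/P_x vs 2/P_y → 0.4323 vs 0.3311.
x gives more utility per dollar, so spend all income on x: x* = M/P_x, y* = 0.
Numerically: x* = 2.5937, y* = 0.

x* = 2.5937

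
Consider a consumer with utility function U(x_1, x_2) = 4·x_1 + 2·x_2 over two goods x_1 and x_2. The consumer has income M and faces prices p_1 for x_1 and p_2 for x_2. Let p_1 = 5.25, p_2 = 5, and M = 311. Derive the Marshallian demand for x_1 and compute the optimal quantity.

x_1* = 59.2381

Perfect substitutes: compare marginal utility per dollar. 4/p_1 vs 2/p_2 → 0.7619 vs 0.4.
x_1 gives more utility per dollar, so spend all income on x_1: x_1* = M/p_1, x_2* = 0.
Numerically: x_1* = 59.2381, x_2* = 0.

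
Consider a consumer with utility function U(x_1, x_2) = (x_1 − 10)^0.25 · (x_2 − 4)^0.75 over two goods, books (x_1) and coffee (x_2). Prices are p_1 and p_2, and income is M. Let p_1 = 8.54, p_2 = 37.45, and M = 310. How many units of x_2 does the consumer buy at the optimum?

This is Cobb-Douglas in (x_1−10, x_2−4): tangency gives 0.25·p_2·(x_2−4) = 0.75·p_1·(x_1−10).
Substituting into the budget: x_1* = 10 + 0.25·(M − 10·p_1 − 4·p_2)/p_1, and x_2* = 4 + 0.75·(…)/p_2.
Discretionary income = 310 − 10·8.54 − 4·37.45 = 74.8; x_2* = 4 + 0.75·74.8/37.45 = 5.498.

x_2* = 5.498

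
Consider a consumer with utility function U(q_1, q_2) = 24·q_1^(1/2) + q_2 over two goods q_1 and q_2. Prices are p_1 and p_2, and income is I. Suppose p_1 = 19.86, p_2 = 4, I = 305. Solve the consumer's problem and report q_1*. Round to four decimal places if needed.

q_1* = 5.8415

Thus q_1* = (12·p_2/p_1)² — independent of I — with the rest of income spent on q_2.
Plugging in: q_1* = (12·4/19.86)² = 5.8415.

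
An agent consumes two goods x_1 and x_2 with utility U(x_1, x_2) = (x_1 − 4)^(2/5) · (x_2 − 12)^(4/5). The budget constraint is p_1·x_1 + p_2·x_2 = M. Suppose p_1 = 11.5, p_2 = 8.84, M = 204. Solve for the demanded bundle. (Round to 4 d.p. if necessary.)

x_1* = 5.5049, x_2* = 15.9155

MRS = (1/2)·(x_2−12)/(x_1−4). Tangency with p_1/p_2 gives x_2−12 = 2·(p_1/p_2)·(x_1−4).
After buying the subsistence bundle (4, 12), a share 1/3 of the remaining income goes to x_1: x_1* = 4 + 1/3·(M − 4p_1 − 12p_2)/p_1.
Discretionary income = 204 − 4·11.5 − 12·8.84 = 51.92; x_1* = 4 + 1/3·51.92/11.5 = 5.5049; x_2* = 12 + 2/3·51.92/8.84 = 15.9155.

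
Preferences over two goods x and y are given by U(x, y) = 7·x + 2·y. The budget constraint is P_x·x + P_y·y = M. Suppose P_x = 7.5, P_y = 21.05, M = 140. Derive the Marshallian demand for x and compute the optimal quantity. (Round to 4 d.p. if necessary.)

Perfect substitutes: compare marginal utility per dollar. 7/P_x vs 2/P_y → 0.9333 vs 0.095.
x gives more utility per dollar, so spend all income on x: x* = M/P_x, y* = 0.
Numerically: x* = 18.6667, y* = 0.

x* = 18.6667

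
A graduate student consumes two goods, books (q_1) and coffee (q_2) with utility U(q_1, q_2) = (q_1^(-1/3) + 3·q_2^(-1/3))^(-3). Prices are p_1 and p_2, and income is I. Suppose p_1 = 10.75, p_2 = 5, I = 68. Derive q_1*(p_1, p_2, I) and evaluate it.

From the CES first-order condition, (1/3)·(q_2/q_1)^(4/3) = p_1/p_2.
Hence q_2/q_1 = (3·p_1/p_2)^(1/(4/3)), i.e. raised to the 0.75 power.
With the ratio pinned down, the budget gives q_1* = I/(p_1 + p_2·(q_2/q_1)) and q_2* = (q_2/q_1)·q_1*.
Numerically q_2/q_1 = 4.047341, so q_1* = 68/(10.75 + 5·4.047341) = 2.1945.

q_1* = 2.1945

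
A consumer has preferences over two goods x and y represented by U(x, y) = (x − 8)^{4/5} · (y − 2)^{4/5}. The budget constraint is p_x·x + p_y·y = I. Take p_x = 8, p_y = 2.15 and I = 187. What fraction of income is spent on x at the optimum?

Let x' = x−8, y' = y−2. MRS = y'/x' = p_x/p_y.
Substituting into the budget: x* = 8 + 0.5·(I − 8·p_x − 2·p_y)/p_x, and y* = 2 + 0.5·(…)/p_y.
Discretionary income = 187 − 8·8 − 2·2.15 = 118.7; x* = 8 + 0.5·118.7/8 = 15.4187; y* = 2 + 0.5·118.7/2.15 = 29.6047.
Expenditure on x: 8·15.4187 = 123.35; share = 0.6596.

share on x = 0.6596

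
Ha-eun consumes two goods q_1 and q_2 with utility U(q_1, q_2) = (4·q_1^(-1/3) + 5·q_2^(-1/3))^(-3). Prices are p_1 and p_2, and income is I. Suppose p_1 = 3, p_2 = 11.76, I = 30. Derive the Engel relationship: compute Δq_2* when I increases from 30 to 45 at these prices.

Δq_2* = 0.7966

MU_q_1 ∝ 4·q_1^(-4/3), MU_q_2 ∝ 5·q_2^(-4/3), so MRS = (4/5)·(q_2/q_1)^(4/3) = p_1/p_2.
Hence q_2/q_1 = ((5/4)·p_1/p_2)^(1/(4/3)), i.e. raised to the 0.75 power.
Substitute q_2 = (q_2/q_1)·q_1 into the budget: q_1* = I/(p_1 + p_2·(q_2/q_1)).
Numerically q_2/q_1 = 0.424344, so q_1* = 30/(3 + 11.76·0.424344) = 3.7546 and q_2* = 0.424344·3.7546 = 1.5932.
At I' = 45: q_2* = 2.3898. Change: 2.3898 − 1.5932 = 0.7966.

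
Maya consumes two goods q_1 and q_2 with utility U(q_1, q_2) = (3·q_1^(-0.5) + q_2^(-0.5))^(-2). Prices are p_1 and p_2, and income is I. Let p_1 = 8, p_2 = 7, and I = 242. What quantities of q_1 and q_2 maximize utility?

q_1* = 20.7217, q_2* = 10.8895

With the ratio pinned down, the budget gives q_1* = I/(p_1 + p_2·(q_2/q_1)) and q_2* = (q_2/q_1)·q_1*.
Numerically q_2/q_1 = 0.525509, so q_1* = 242/(8 + 7·0.525509) = 20.7217 and q_2* = 0.525509·20.7217 = 10.8895.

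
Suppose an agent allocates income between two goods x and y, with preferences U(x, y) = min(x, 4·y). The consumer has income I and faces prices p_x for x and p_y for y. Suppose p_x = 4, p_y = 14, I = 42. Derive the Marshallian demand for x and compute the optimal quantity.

x* = 5.6

With perfect complements, no substitution: consume in ratio x:y = 4:1.
Budget: p_x·x + p_y·(1/4)·x = I, so (4·p_x + p_y)·x = 4·I.
Demand: x*(p_x,p_y,I) = 4·I/(4·p_x + p_y), y* = I/(4·p_x + p_y).
Here 4·4 + 14 = 30, giving x* = 5.6.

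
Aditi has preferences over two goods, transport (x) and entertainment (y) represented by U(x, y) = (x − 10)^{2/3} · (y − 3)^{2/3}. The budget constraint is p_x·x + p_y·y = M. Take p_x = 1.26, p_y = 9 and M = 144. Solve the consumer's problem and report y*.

MRS = (y−3)/(x−10). Tangency with p_x/p_y gives y−3 = (p_x/p_y)·(x−10).
Substituting into the budget: x* = 10 + 0.5·(M − 10·p_x − 3·p_y)/p_x, and y* = 3 + 0.5·(…)/p_y.
Discretionary income = 144 − 10·1.26 − 3·9 = 104.4; y* = 3 + 0.5·104.4/9 = 8.8.

y* = 8.8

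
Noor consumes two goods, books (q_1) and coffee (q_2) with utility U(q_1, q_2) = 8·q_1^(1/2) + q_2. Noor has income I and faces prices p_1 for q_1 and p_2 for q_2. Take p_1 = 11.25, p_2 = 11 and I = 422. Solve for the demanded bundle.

q_1* = 15.2968, q_2* = 22.7192

Thus q_1* = (4·p_2/p_1)² — independent of I — with the rest of income spent on q_2.
Plugging in: q_1* = (4·11/11.25)² = 15.2968, q_2* = 22.7192.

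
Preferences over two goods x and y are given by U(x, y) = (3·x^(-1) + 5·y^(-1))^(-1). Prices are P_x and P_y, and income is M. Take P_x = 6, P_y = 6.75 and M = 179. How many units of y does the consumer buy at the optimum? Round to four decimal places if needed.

y* = 15.326

MRS = MU_x/MU_y = (3/5)·(y/x)^(2). Set equal to P_x/P_y.
Solve for the ratio: y/x = [(5/3)·P_x/P_y]^(0.5).
With the ratio pinned down, the budget gives x* = M/(P_x + P_y·(y/x)) and y* = (y/x)·x*.
Numerically y/x = 1.217161, so x* = 179/(6 + 6.75·1.217161) = 12.5916 and y* = 1.217161·12.5916 = 15.326.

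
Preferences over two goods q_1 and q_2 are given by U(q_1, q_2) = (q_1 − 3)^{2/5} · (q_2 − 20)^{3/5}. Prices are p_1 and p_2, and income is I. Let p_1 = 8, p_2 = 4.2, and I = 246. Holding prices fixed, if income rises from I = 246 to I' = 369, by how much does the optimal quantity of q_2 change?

Let q_1' = q_1−3, q_2' = q_2−20. MRS = (2/3)·q_2'/q_1' = p_1/p_2.
After buying the subsistence bundle (3, 20), a share 0.4 of the remaining income goes to q_1: q_1* = 3 + 0.4·(I − 3p_1 − 20p_2)/p_1.
Discretionary income = 246 − 3·8 − 20·4.2 = 138; q_2* = 20 + 0.6·138/4.2 = 39.7143.
At I' = 369: q_2* = 57.2857. Change: 57.2857 − 39.7143 = 17.5714.

Δq_2* = 17.5714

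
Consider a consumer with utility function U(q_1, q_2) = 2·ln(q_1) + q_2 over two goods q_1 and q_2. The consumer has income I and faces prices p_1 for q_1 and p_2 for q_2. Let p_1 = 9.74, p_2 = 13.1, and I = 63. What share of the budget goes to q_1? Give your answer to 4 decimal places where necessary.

MU_q_1 = 2/q_1, MU_q_2 = 1. Tangency: 2/q_1 = p_1/p_2.
So q_1*(p_1,p_2) = 2·p_2/p_1, independent of income; and q_2* = (I − 2·p_2)/p_2.
At the given prices: q_1* = 2·13.1/9.74 = 2.6899, and q_2* = 2.8092.
Expenditure on q_1: 9.74·2.6899 = 26.2; share = 0.4159.

share on q_1 = 0.4159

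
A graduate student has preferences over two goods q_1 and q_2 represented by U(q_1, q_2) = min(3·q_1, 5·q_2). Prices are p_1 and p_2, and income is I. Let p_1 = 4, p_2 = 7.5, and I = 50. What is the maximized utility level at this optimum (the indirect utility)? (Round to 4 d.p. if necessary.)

Here 5·4 + 3·7.5 = 42.5, giving q_1* = 5.8824 and q_2* = 3.5294.
Utility at the optimum: U(5.8824, 3.5294) = 17.6471.

V = 17.6471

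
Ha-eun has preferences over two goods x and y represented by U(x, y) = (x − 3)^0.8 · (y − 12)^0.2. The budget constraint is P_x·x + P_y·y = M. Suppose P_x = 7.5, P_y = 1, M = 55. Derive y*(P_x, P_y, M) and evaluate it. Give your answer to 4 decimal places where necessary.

Discretionary income = 55 − 3·7.5 − 12·1 = 20.5; y* = 12 + 0.2·20.5/1 = 16.1.

y* = 16.1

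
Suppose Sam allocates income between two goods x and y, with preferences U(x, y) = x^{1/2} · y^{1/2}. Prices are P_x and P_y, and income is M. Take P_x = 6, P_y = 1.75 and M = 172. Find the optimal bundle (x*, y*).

x* = 14.3333, y* = 49.1429

At P_x=6, P_y=1.75, M=172: x* = 0.5·172/6 = 14.3333, y* = 49.1429.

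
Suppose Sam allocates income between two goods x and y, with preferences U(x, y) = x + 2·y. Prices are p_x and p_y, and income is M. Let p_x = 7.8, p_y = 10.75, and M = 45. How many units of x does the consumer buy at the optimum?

Perfect substitutes: compare marginal utility per dollar. 1/p_x vs 2/p_y → 0.1282 vs 0.186.
y gives more utility per dollar, so spend all income on y: y* = M/p_y, x* = 0.
Numerically: x* = 0, y* = 4.186.

x* = 0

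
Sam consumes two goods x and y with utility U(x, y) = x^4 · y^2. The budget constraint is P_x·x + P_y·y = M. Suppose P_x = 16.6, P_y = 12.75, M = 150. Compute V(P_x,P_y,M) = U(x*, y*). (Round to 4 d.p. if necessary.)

V = 20252.9032

The MRS is 2·y/x. Set MRS = P_x/P_y.
So 4·P_y·y = 2·P_x·x; combined with the budget, a share 2/3 of income goes to x.
Demand: x*(P_x,P_y,M) = 2/3·M/P_x and y* = 1/3·M/P_y.
At P_x=16.6, P_y=12.75, M=150: x* = 2/3·150/16.6 = 6.0241, y* = 3.9216.
Utility at the optimum: U(6.0241, 3.9216) = 20252.9032.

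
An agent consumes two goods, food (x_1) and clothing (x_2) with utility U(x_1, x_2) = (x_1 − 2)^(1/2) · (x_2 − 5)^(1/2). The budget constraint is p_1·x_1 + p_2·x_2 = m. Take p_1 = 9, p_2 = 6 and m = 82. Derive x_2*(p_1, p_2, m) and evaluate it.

x_2* = 7.8333

Let x_1' = x_1−2, x_2' = x_2−5. MRS = x_2'/x_1' = p_1/p_2.
Substituting into the budget: x_1* = 2 + 0.5·(m − 2·p_1 − 5·p_2)/p_1, and x_2* = 5 + 0.5·(…)/p_2.
Discretionary income = 82 − 2·9 − 5·6 = 34; x_2* = 5 + 0.5·34/6 = 7.8333.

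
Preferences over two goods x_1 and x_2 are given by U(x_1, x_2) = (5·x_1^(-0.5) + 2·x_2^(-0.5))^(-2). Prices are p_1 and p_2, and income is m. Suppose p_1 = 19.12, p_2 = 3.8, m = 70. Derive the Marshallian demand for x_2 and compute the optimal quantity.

MU_x_1 ∝ 5·x_1^(-1.5), MU_x_2 ∝ 2·x_2^(-1.5), so MRS = (5/2)·(x_2/x_1)^(1.5) = p_1/p_2.
Hence x_2/x_1 = ((2/5)·p_1/p_2)^(1/(1.5)), i.e. raised to the 2/3 power.
With the ratio pinned down, the budget gives x_1* = m/(p_1 + p_2·(x_2/x_1)) and x_2* = (x_2/x_1)·x_1*.
Numerically x_2/x_1 = 1.594078, so x_1* = 70/(19.12 + 3.8·1.594078) = 2.7803 and x_2* = 1.594078·2.7803 = 4.432.

x_2* = 4.432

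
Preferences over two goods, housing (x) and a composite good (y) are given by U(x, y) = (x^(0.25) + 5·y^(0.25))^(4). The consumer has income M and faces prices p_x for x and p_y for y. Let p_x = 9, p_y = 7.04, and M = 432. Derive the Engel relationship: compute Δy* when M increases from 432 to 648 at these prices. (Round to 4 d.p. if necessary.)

Δy* = 27.697

MU_x ∝ x^(-0.75), MU_y ∝ 5·y^(-0.75), so MRS = (1/5)·(y/x)^(0.75) = p_x/p_y.
Solve for the ratio: y/x = [5·p_x/p_y]^(4/3).
With the ratio pinned down, the budget gives x* = M/(p_x + p_y·(y/x)) and y* = (y/x)·x*.
Numerically y/x = 11.86278, so x* = 432/(9 + 7.04·11.86278) = 4.6696 and y* = 11.86278·4.6696 = 55.394.
At M' = 648: y* = 83.091. Change: 83.091 − 55.394 = 27.697.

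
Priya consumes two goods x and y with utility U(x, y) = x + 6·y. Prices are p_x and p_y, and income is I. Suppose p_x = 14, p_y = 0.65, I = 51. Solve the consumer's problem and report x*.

Perfect substitutes: compare marginal utility per dollar. 1/p_x vs 6/p_y → 0.0714 vs 9.2308.
y gives more utility per dollar, so spend all income on y: y* = I/p_y, x* = 0.
Numerically: x* = 0, y* = 78.4615.

x* = 0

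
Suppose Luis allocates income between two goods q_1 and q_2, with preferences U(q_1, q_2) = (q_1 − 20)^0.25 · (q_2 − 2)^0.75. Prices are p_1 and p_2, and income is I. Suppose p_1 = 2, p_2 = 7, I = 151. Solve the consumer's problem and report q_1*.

Let q_1' = q_1−20, q_2' = q_2−2. MRS = (1/3)·q_2'/q_1' = p_1/p_2.
Substituting into the budget: q_1* = 20 + 0.25·(I − 20·p_1 − 2·p_2)/p_1, and q_2* = 2 + 0.75·(…)/p_2.
Discretionary income = 151 − 20·2 − 2·7 = 97; q_1* = 20 + 0.25·97/2 = 32.125.

q_1* = 32.125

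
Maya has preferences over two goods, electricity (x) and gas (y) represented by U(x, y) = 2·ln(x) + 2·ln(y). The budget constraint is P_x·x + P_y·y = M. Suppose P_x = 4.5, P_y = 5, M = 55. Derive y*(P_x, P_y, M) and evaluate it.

At P_x=4.5, P_y=5, M=55: y* = 0.5·55/5 = 5.5.

y* = 5.5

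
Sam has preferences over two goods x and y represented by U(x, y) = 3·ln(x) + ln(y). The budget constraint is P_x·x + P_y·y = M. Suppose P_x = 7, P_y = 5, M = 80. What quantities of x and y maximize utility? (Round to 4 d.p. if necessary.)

MU_x/MU_y = (3·y)/(x); tangency sets this equal to P_x/P_y.
Rearranging, P_y·y = (1/3)·P_x·x. Substituting into the budget gives P_x·x·(1 + (1/3)) = M.
Demand: x*(P_x,P_y,M) = 0.75·M/P_x and y* = 0.25·M/P_y.
At P_x=7, P_y=5, M=80: x* = 0.75·80/7 = 8.5714, y* = 4.

x* = 8.5714, y* = 4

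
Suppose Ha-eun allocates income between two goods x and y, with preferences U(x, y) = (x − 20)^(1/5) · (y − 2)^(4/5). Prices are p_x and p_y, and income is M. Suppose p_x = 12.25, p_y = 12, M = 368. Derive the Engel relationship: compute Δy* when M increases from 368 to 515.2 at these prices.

MRS = (1/4)·(y−2)/(x−20). Tangency with p_x/p_y gives y−2 = 4·(p_x/p_y)·(x−20).
After buying the subsistence bundle (20, 2), a share 0.2 of the remaining income goes to x: x* = 20 + 0.2·(M − 20p_x − 2p_y)/p_x.
Discretionary income = 368 − 20·12.25 − 2·12 = 99; y* = 2 + 0.8·99/12 = 8.6.
At M' = 515.2: y* = 18.4133. Change: 18.4133 − 8.6 = 9.8133.

Δy* = 9.8133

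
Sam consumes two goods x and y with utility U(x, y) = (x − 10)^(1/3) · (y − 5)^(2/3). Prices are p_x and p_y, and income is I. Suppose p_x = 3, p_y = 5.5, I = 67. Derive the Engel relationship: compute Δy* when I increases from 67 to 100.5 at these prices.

Δy* = 4.0606

This is Cobb-Douglas in (x−10, y−5): tangency gives 1/3·p_y·(y−5) = 2/3·p_x·(x−10).
Substituting into the budget: x* = 10 + 1/3·(I − 10·p_x − 5·p_y)/p_x, and y* = 5 + 2/3·(…)/p_y.
Discretionary income = 67 − 10·3 − 5·5.5 = 9.5; y* = 5 + 2/3·9.5/5.5 = 6.1515.
At I' = 100.5: y* = 10.2121. Change: 10.2121 − 6.1515 = 4.0606.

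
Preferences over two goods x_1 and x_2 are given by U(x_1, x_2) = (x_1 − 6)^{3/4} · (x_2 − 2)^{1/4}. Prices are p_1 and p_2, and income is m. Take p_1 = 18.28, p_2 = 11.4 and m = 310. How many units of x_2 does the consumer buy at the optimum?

x_2* = 5.893

MRS = 3·(x_2−2)/(x_1−6). Tangency with p_1/p_2 gives x_2−2 = (1/3)·(p_1/p_2)·(x_1−6).
Substituting into the budget: x_1* = 6 + 0.75·(m − 6·p_1 − 2·p_2)/p_1, and x_2* = 2 + 0.25·(…)/p_2.
Discretionary income = 310 − 6·18.28 − 2·11.4 = 177.52; x_2* = 2 + 0.25·177.52/11.4 = 5.893.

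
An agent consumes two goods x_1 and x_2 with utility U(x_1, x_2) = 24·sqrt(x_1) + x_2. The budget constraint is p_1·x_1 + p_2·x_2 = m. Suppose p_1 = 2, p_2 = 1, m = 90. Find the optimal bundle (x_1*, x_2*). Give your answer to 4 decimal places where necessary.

x_1* = 36, x_2* = 18

Solve: √x_1 = 12·p_2/p_1, so x_1*(p_1,p_2) = (12·p_2/p_1)², and x_2* = (m − p_1·x_1*)/p_2.
Plugging in: x_1* = (12·1/2)² = 36, x_2* = 18.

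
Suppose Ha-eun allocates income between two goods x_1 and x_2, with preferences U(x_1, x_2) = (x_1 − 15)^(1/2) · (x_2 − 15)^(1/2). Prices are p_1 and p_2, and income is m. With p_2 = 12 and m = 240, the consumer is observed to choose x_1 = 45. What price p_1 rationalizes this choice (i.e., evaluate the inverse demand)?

This is Cobb-Douglas in (x_1−15, x_2−15): tangency gives 0.5·p_2·(x_2−15) = 0.5·p_1·(x_1−15).
After buying the subsistence bundle (15, 15), a share 0.5 of the remaining income goes to x_1: x_1* = 15 + 0.5·(m − 15p_1 − 15p_2)/p_1.
Set x_1* = 45 in the demand function and solve for p_1: p_1 = 0.8.

p_1 = 0.8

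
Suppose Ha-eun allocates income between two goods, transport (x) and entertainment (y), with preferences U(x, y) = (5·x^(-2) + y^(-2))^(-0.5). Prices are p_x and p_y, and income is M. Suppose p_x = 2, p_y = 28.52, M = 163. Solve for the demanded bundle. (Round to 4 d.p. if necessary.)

x* = 18.3603, y* = 4.4277

From the CES first-order condition, 5·(y/x)^(3) = p_x/p_y.
Hence y/x = ((1/5)·p_x/p_y)^(1/(3)), i.e. raised to the 1/3 power.
Substitute y = (y/x)·x into the budget: x* = M/(p_x + p_y·(y/x)).
Numerically y/x = 0.241159, so x* = 163/(2 + 28.52·0.241159) = 18.3603 and y* = 0.241159·18.3603 = 4.4277.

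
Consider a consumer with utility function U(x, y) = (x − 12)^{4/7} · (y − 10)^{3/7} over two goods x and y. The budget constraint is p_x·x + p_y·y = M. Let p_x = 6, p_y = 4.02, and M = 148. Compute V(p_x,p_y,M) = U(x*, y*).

V = 3.5784

MRS = (4/3)·(y−10)/(x−12). Tangency with p_x/p_y gives y−10 = (3/4)·(p_x/p_y)·(x−12).
After buying the subsistence bundle (12, 10), a share 4/7 of the remaining income goes to x: x* = 12 + 4/7·(M − 12p_x − 10p_y)/p_x.
Discretionary income = 148 − 12·6 − 10·4.02 = 35.8; x* = 12 + 4/7·35.8/6 = 15.4095; y* = 10 + 3/7·35.8/4.02 = 13.8166.
Utility at the optimum: U(15.4095, 13.8166) = 3.5784.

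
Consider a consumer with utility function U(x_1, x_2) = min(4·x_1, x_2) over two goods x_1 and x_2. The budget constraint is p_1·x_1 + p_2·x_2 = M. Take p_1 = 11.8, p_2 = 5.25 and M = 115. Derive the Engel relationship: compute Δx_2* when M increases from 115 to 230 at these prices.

Leontief preferences: the optimum is at the kink where x_1/1 = x_2/4, i.e. x_2 = 4·x_1.
Budget: p_1·x_1 + p_2·4·x_1 = M, so (p_1 + 4·p_2)·x_1 = M.
Demand: x_1*(p_1,p_2,M) = M/(p_1 + 4·p_2), x_2* = 4·M/(p_1 + 4·p_2).
Here 11.8 + 4·5.25 = 32.8, giving x_2* = 14.0244.
At M' = 230: x_2* = 28.0488. Change: 28.0488 − 14.0244 = 14.0244.

Δx_2* = 14.0244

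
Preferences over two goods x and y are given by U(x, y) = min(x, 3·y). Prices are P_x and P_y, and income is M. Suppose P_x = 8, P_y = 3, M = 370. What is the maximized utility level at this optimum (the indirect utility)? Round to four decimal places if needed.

V = 41.1111

With perfect complements, no substitution: consume in ratio x:y = 3:1.
Budget: P_x·x + P_y·(1/3)·x = M, so (3·P_x + P_y)·x = 3·M.
Demand: x*(P_x,P_y,M) = 3·M/(3·P_x + P_y), y* = M/(3·P_x + P_y).
Here 3·8 + 3 = 27, giving x* = 41.1111 and y* = 13.7037.
Utility at the optimum: U(41.1111, 13.7037) = 41.1111.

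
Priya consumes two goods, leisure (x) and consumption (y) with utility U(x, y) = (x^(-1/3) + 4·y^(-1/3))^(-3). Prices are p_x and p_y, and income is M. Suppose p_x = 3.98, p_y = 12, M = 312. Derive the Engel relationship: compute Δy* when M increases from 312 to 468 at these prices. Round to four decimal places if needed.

Δy* = 10.2499

From the CES first-order condition, (1/4)·(y/x)^(4/3) = p_x/p_y.
Hence y/x = (4·p_x/p_y)^(1/(4/3)), i.e. raised to the 0.75 power.
Substitute y = (y/x)·x into the budget: x* = M/(p_x + p_y·(y/x)).
Numerically y/x = 1.236151, so x* = 312/(3.98 + 12·1.236151) = 16.5836 and y* = 1.236151·16.5836 = 20.4998.
At M' = 468: y* = 30.7497. Change: 30.7497 − 20.4998 = 10.2499.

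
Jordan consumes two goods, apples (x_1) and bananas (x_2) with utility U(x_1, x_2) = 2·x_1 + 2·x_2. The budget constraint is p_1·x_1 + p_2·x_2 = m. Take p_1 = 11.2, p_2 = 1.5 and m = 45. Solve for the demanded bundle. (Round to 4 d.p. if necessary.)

Numerically: x_1* = 0, x_2* = 30.

x_1* = 0, x_2* = 30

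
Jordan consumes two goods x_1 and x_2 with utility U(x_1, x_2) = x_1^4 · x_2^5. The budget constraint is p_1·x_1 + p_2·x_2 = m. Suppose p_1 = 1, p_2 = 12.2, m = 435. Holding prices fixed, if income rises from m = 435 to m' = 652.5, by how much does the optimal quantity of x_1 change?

The MRS is (4/5)·x_2/x_1. Set MRS = p_1/p_2.
Rearranging, p_2·x_2 = (5/4)·p_1·x_1. Substituting into the budget gives p_1·x_1·(1 + (5/4)) = m.
Demand: x_1*(p_1,p_2,m) = 4/9·m/p_1 and x_2* = 5/9·m/p_2.
At p_1=1, p_2=12.2, m=435: x_1* = 4/9·435/1 = 193.3333.
At m' = 652.5: x_1* = 290. Change: 290 − 193.3333 = 96.6667.

Δx_1* = 96.6667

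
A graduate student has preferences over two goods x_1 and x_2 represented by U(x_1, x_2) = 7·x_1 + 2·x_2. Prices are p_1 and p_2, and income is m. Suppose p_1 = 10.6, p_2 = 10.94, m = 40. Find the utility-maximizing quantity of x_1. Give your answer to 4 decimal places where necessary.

x_1* = 3.7736

Linear utility — the consumer picks whichever good has higher MU/price: 7/10.6 = 0.6604 vs 2/10.94 = 0.1828.
x_1 gives more utility per dollar, so spend all income on x_1: x_1* = m/p_1, x_2* = 0.
Numerically: x_1* = 3.7736, x_2* = 0.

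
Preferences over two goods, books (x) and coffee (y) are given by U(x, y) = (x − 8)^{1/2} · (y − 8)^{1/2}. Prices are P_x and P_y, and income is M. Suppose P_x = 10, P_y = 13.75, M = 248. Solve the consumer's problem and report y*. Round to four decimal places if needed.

Discretionary income = 248 − 8·10 − 8·13.75 = 58; y* = 8 + 0.5·58/13.75 = 10.1091.

y* = 10.1091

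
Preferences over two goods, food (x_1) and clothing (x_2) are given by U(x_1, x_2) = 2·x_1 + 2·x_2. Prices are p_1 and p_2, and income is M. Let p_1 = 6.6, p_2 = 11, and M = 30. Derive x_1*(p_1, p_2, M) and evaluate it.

x_1* = 4.5455

Linear utility — the consumer picks whichever good has higher MU/price: 2/6.6 = 0.303 vs 2/11 = 0.1818.
x_1 gives more utility per dollar, so spend all income on x_1: x_1* = M/p_1, x_2* = 0.
Numerically: x_1* = 4.5455, x_2* = 0.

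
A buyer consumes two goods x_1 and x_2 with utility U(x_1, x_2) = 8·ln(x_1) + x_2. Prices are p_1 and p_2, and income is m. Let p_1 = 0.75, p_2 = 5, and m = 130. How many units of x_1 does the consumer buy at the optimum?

x_1* = 53.3333

At the given prices: x_1* = 8·5/0.75 = 53.3333.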